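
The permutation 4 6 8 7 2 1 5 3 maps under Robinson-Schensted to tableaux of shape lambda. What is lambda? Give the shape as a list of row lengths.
Row-insert each entry into an empty tableau.

After inserting 4: P = [[4]].
After inserting 6: P = [[4, 6]].
After inserting 8: P = [[4, 6, 8]].
After inserting 7: P = [[4, 6, 7], [8]].
After inserting 2: P = [[2, 6, 7], [4], [8]].
After inserting 1: P = [[1, 6, 7], [2], [4], [8]].
After inserting 5: P = [[1, 5, 7], [2, 6], [4], [8]].
After inserting 3: P = [[1, 3, 7], [2, 5], [4, 6], [8]].

The final insertion tableau P = [[1, 3, 7], [2, 5], [4, 6], [8]] has shape [3, 2, 2, 1].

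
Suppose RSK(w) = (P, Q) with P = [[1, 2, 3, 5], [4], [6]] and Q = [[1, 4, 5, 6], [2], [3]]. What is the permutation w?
Reverse the RSK construction: for i from n down to 1, find the cell of Q containing i, remove the entry at that cell from P, and reverse-bump it up through P; the value ejected from row 1 is w(i).

Step i=6: Q has 6 at row 1, column 4; remove that cell from P, ejecting 5. So w(6) = 5. P is now [[1, 2, 3], [4], [6]].
Step i=5: Q has 5 at row 1, column 3; remove that cell from P, ejecting 3. So w(5) = 3. P is now [[1, 2], [4], [6]].
Step i=4: Q has 4 at row 1, column 2; remove that cell from P, ejecting 2. So w(4) = 2. P is now [[1], [4], [6]].
Step i=3: Q has 3 at row 3, column 1; remove 6 from row 3 of P and reverse-bump: 6 enters row 2 and ejects 4; 4 enters row 1 and ejects 1. So w(3) = 1. P is now [[4], [6]].
Step i=2: Q has 2 at row 2, column 1; remove 6 from row 2 of P and reverse-bump: 6 enters row 1 and ejects 4. So w(2) = 4. P is now [[6]].
Step i=1: Q has 1 at row 1, column 1; remove that cell from P, ejecting 6. So w(1) = 6. P is now [].

So w = 6 4 1 2 3 5.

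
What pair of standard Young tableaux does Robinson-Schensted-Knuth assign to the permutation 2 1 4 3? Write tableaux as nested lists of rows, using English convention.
P = [[1, 3], [2, 4]], Q = [[1, 3], [2, 4]]

Insert each entry of the permutation into P by Schensted row insertion, recording in Q the position of each new cell.

Insert 2: appended to row 1. P = [[2]].
Insert 1: 1 bumps 2 from row 1; 2 starts row 2. P = [[1], [2]].
Insert 4: appended to row 1. P = [[1, 4], [2]].
Insert 3: 3 bumps 4 from row 1; 4 appends to row 2. P = [[1, 3], [2, 4]].

So P = [[1, 3], [2, 4]], Q = [[1, 3], [2, 4]].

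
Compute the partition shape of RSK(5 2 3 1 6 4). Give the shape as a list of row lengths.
Row-insert each entry into an empty tableau.

After inserting 5: P = [[5]].
After inserting 2: P = [[2], [5]].
After inserting 3: P = [[2, 3], [5]].
After inserting 1: P = [[1, 3], [2], [5]].
After inserting 6: P = [[1, 3, 6], [2], [5]].
After inserting 4: P = [[1, 3, 4], [2, 6], [5]].

The final insertion tableau P = [[1, 3, 4], [2, 6], [5]] has shape [3, 2, 1].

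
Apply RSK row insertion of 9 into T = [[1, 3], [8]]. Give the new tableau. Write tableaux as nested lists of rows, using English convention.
[[1, 3, 9], [8]]

9 is larger than every entry of row 1, so it is appended to row 1. The new tableau is [[1, 3, 9], [8]].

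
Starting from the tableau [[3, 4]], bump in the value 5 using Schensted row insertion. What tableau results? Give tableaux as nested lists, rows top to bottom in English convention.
5 is larger than every entry of row 1, so it is appended to row 1. The new tableau is [[3, 4, 5]].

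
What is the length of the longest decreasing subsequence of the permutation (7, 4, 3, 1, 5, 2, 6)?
4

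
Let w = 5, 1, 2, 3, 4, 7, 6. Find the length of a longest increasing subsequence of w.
5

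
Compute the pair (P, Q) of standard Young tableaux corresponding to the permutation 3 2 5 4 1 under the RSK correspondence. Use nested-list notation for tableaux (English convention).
Insert each entry of the permutation into P by Schensted row insertion, recording in Q the position of each new cell.

Insert 3: appended to row 1. P = [[3]].
Insert 2: 2 bumps 3 from row 1; 3 starts row 2. P = [[2], [3]].
Insert 5: appended to row 1. P = [[2, 5], [3]].
Insert 4: 4 bumps 5 from row 1; 5 appends to row 2. P = [[2, 4], [3, 5]].
Insert 1: 1 bumps 2 from row 1; 2 bumps 3 from row 2; 3 starts row 3. P = [[1, 4], [2, 5], [3]].

So P = [[1, 4], [2, 5], [3]], Q = [[1, 3], [2, 4], [5]].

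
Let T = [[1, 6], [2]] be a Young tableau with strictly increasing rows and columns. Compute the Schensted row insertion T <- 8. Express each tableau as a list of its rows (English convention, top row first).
8 is larger than every entry of row 1, so it is appended to row 1. The new tableau is [[1, 6, 8], [2]].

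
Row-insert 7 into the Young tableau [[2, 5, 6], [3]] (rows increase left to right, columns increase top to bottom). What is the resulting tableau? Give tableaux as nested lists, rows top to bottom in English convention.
[[2, 5, 6, 7], [3]]

7 is larger than every entry of row 1, so it is appended to row 1. The new tableau is [[2, 5, 6, 7], [3]].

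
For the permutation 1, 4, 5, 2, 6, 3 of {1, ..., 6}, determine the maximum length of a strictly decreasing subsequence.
2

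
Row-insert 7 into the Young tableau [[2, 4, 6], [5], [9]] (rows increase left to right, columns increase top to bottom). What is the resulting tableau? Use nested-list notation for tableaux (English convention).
[[2, 4, 6, 7], [5], [9]]

7 is larger than every entry of row 1, so it is appended to row 1. The new tableau is [[2, 4, 6, 7], [5], [9]].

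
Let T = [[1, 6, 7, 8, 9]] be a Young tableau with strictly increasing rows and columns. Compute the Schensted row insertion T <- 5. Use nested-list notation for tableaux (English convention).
In row 1, 5 replaces 6 (the leftmost entry greater than 5); 6 is bumped to row 2. 6 starts a new row 2. The new tableau is [[1, 5, 7, 8, 9], [6]].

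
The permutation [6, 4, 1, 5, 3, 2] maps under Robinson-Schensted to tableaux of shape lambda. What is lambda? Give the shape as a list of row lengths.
[2, 2, 1, 1]

RSK row insertion gives P = [[1, 2], [3, 5], [4], [6]], which has shape [2, 2, 1, 1].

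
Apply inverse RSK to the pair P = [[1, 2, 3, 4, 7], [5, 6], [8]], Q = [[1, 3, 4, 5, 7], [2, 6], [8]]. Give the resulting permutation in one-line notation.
Reverse the RSK construction: for i from n down to 1, find the cell of Q containing i, remove the entry at that cell from P, and reverse-bump it up through P; the value ejected from row 1 is w(i).

Step i=8: Q has 8 at row 3, column 1; remove 8 from row 3 of P and reverse-bump: 8 enters row 2 and ejects 6; 6 enters row 1 and ejects 4. So w(8) = 4. P is now [[1, 2, 3, 6, 7], [5, 8]].
Step i=7: Q has 7 at row 1, column 5; remove that cell from P, ejecting 7. So w(7) = 7. P is now [[1, 2, 3, 6], [5, 8]].
Step i=6: Q has 6 at row 2, column 2; remove 8 from row 2 of P and reverse-bump: 8 enters row 1 and ejects 6. So w(6) = 6. P is now [[1, 2, 3, 8], [5]].
Step i=5: Q has 5 at row 1, column 4; remove that cell from P, ejecting 8. So w(5) = 8. P is now [[1, 2, 3], [5]].
Step i=4: Q has 4 at row 1, column 3; remove that cell from P, ejecting 3. So w(4) = 3. P is now [[1, 2], [5]].
Step i=3: Q has 3 at row 1, column 2; remove that cell from P, ejecting 2. So w(3) = 2. P is now [[1], [5]].
Step i=2: Q has 2 at row 2, column 1; remove 5 from row 2 of P and reverse-bump: 5 enters row 1 and ejects 1. So w(2) = 1. P is now [[5]].
Step i=1: Q has 1 at row 1, column 1; remove that cell from P, ejecting 5. So w(1) = 5. P is now [].

So w = 5 1 2 3 8 6 7 4.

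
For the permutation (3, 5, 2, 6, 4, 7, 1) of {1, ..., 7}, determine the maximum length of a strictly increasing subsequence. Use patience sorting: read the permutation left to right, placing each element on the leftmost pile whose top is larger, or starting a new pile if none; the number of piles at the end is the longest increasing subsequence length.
4

3: new pile. tops = [3]
5: new pile. tops = [3, 5]
2: onto pile 1 (replacing 3). tops = [2, 5]
6: new pile. tops = [2, 5, 6]
4: onto pile 2 (replacing 5). tops = [2, 4, 6]
7: new pile. tops = [2, 4, 6, 7]
1: onto pile 1 (replacing 2). tops = [1, 4, 6, 7]

4 piles, so the longest increasing subsequence has length 4.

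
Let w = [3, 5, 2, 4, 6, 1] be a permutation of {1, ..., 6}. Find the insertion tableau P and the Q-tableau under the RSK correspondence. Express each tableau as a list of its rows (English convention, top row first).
P = [[1, 4, 6], [2, 5], [3]], Q = [[1, 2, 5], [3, 4], [6]]

Insert each entry of the permutation into P by Schensted row insertion, recording in Q the position of each new cell.

Insert 3: appended to row 1. P = [[3]], Q = [[1]].
Insert 5: appended to row 1. P = [[3, 5]], Q = [[1, 2]].
Insert 2: 2 bumps 3 from row 1; 3 starts row 2. P = [[2, 5], [3]], Q = [[1, 2], [3]].
Insert 4: 4 bumps 5 from row 1; 5 appends to row 2. P = [[2, 4], [3, 5]], Q = [[1, 2], [3, 4]].
Insert 6: appended to row 1. P = [[2, 4, 6], [3, 5]], Q = [[1, 2, 5], [3, 4]].
Insert 1: 1 bumps 2 from row 1; 2 bumps 3 from row 2; 3 starts row 3. P = [[1, 4, 6], [2, 5], [3]], Q = [[1, 2, 5], [3, 4], [6]].

So P = [[1, 4, 6], [2, 5], [3]], Q = [[1, 2, 5], [3, 4], [6]].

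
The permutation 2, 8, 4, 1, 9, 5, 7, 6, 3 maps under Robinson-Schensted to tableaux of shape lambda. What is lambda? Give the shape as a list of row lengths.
Row-insert each entry into an empty tableau.

After inserting 2: P = [[2]].
After inserting 8: P = [[2, 8]].
After inserting 4: P = [[2, 4], [8]].
After inserting 1: P = [[1, 4], [2], [8]].
After inserting 9: P = [[1, 4, 9], [2], [8]].
After inserting 5: P = [[1, 4, 5], [2, 9], [8]].
After inserting 7: P = [[1, 4, 5, 7], [2, 9], [8]].
After inserting 6: P = [[1, 4, 5, 6], [2, 7], [8, 9]].
After inserting 3: P = [[1, 3, 5, 6], [2, 4], [7, 9], [8]].

The final insertion tableau P = [[1, 3, 5, 6], [2, 4], [7, 9], [8]] has shape [4, 2, 2, 1].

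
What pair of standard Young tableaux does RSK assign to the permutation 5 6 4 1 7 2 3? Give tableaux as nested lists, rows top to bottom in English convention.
Insert each entry of the permutation into P by Schensted row insertion, recording in Q the position of each new cell.

Insert 5: appended to row 1. P = [[5]], Q = [[1]].
Insert 6: appended to row 1. P = [[5, 6]], Q = [[1, 2]].
Insert 4: 4 bumps 5 from row 1; 5 starts row 2. P = [[4, 6], [5]], Q = [[1, 2], [3]].
Insert 1: 1 bumps 4 from row 1; 4 bumps 5 from row 2; 5 starts row 3. P = [[1, 6], [4], [5]], Q = [[1, 2], [3], [4]].
Insert 7: appended to row 1. P = [[1, 6, 7], [4], [5]], Q = [[1, 2, 5], [3], [4]].
Insert 2: 2 bumps 6 from row 1; 6 appends to row 2. P = [[1, 2, 7], [4, 6], [5]], Q = [[1, 2, 5], [3, 6], [4]].
Insert 3: 3 bumps 7 from row 1; 7 appends to row 2. P = [[1, 2, 3], [4, 6, 7], [5]], Q = [[1, 2, 5], [3, 6, 7], [4]].

So P = [[1, 2, 3], [4, 6, 7], [5]], Q = [[1, 2, 5], [3, 6, 7], [4]].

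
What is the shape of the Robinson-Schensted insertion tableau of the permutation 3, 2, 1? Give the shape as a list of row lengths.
RSK row insertion gives P = [[1], [2], [3]], which has shape [1, 1, 1].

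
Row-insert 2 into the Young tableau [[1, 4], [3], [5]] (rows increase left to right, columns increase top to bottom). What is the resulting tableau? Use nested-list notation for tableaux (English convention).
In row 1, 2 replaces 4 (the leftmost entry greater than 2); 4 is bumped to row 2. 4 is appended to row 2. The new tableau is [[1, 2], [3, 4], [5]].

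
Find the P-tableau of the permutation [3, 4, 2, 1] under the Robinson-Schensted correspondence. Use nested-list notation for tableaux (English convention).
P = [[1, 4], [2], [3]]

Insert 3: appended to row 1. P = [[3]].
Insert 4: appended to row 1. P = [[3, 4]].
Insert 2: 2 bumps 3 from row 1; 3 starts row 2. P = [[2, 4], [3]].
Insert 1: 1 bumps 2 from row 1; 2 bumps 3 from row 2; 3 starts row 3. P = [[1, 4], [2], [3]].

So P = [[1, 4], [2], [3]].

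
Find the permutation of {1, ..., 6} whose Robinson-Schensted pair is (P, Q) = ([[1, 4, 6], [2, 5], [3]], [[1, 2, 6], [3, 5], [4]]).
Reverse the RSK construction: for i from n down to 1, find the cell of Q containing i, remove the entry at that cell from P, and reverse-bump it up through P; the value ejected from row 1 is w(i).

Step i=6: Q has 6 at row 1, column 3; remove that cell from P, ejecting 6. So w(6) = 6. P is now [[1, 4], [2, 5], [3]].
Step i=5: Q has 5 at row 2, column 2; remove 5 from row 2 of P and reverse-bump: 5 enters row 1 and ejects 4. So w(5) = 4. P is now [[1, 5], [2], [3]].
Step i=4: Q has 4 at row 3, column 1; remove 3 from row 3 of P and reverse-bump: 3 enters row 2 and ejects 2; 2 enters row 1 and ejects 1. So w(4) = 1. P is now [[2, 5], [3]].
Step i=3: Q has 3 at row 2, column 1; remove 3 from row 2 of P and reverse-bump: 3 enters row 1 and ejects 2. So w(3) = 2. P is now [[3, 5]].
Step i=2: Q has 2 at row 1, column 2; remove that cell from P, ejecting 5. So w(2) = 5. P is now [[3]].
Step i=1: Q has 1 at row 1, column 1; remove that cell from P, ejecting 3. So w(1) = 3. P is now [].

So w = 3 5 2 1 4 6.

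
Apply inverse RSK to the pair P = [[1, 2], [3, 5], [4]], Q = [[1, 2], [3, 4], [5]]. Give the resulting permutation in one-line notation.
Reverse the RSK construction: for i from n down to 1, find the cell of Q containing i, remove the entry at that cell from P, and reverse-bump it up through P; the value ejected from row 1 is w(i).

Step i=5: Q has 5 at row 3, column 1; remove 4 from row 3 of P and reverse-bump: 4 enters row 2 and ejects 3; 3 enters row 1 and ejects 2. So w(5) = 2. P is now [[1, 3], [4, 5]].
Step i=4: Q has 4 at row 2, column 2; remove 5 from row 2 of P and reverse-bump: 5 enters row 1 and ejects 3. So w(4) = 3. P is now [[1, 5], [4]].
Step i=3: Q has 3 at row 2, column 1; remove 4 from row 2 of P and reverse-bump: 4 enters row 1 and ejects 1. So w(3) = 1. P is now [[4, 5]].
Step i=2: Q has 2 at row 1, column 2; remove that cell from P, ejecting 5. So w(2) = 5. P is now [[4]].
Step i=1: Q has 1 at row 1, column 1; remove that cell from P, ejecting 4. So w(1) = 4. P is now [].

So w = 4 5 1 3 2.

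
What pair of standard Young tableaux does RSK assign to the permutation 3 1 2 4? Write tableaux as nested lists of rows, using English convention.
Insert each entry of the permutation into P by Schensted row insertion, recording in Q the position of each new cell.

Insert 3: appended to row 1. P = [[3]].
Insert 1: 1 bumps 3 from row 1; 3 starts row 2. P = [[1], [3]].
Insert 2: appended to row 1. P = [[1, 2], [3]].
Insert 4: appended to row 1. P = [[1, 2, 4], [3]].

So P = [[1, 2, 4], [3]], Q = [[1, 3, 4], [2]].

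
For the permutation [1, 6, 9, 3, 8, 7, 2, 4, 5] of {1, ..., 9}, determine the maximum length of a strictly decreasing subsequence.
4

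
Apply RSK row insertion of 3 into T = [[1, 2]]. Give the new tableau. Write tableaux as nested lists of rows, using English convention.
[[1, 2, 3]]

3 is larger than every entry of row 1, so it is appended to row 1. The new tableau is [[1, 2, 3]].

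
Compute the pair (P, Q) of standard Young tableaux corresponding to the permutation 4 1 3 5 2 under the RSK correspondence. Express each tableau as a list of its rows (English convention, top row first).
Insert each entry of the permutation into P by Schensted row insertion, recording in Q the position of each new cell.

Insert 4: appended to row 1. P = [[4]], Q = [[1]].
Insert 1: 1 bumps 4 from row 1; 4 starts row 2. P = [[1], [4]], Q = [[1], [2]].
Insert 3: appended to row 1. P = [[1, 3], [4]], Q = [[1, 3], [2]].
Insert 5: appended to row 1. P = [[1, 3, 5], [4]], Q = [[1, 3, 4], [2]].
Insert 2: 2 bumps 3 from row 1; 3 bumps 4 from row 2; 4 starts row 3. P = [[1, 2, 5], [3], [4]], Q = [[1, 3, 4], [2], [5]].

So P = [[1, 2, 5], [3], [4]], Q = [[1, 3, 4], [2], [5]].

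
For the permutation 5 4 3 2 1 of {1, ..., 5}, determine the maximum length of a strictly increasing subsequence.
1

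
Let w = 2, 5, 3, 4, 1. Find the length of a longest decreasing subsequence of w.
3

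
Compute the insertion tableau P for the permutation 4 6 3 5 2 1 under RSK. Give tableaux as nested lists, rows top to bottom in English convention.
Insert 4: appended to row 1. P = [[4]].
Insert 6: appended to row 1. P = [[4, 6]].
Insert 3: 3 bumps 4 from row 1; 4 starts row 2. P = [[3, 6], [4]].
Insert 5: 5 bumps 6 from row 1; 6 appends to row 2. P = [[3, 5], [4, 6]].
Insert 2: 2 bumps 3 from row 1; 3 bumps 4 from row 2; 4 starts row 3. P = [[2, 5], [3, 6], [4]].
Insert 1: 1 bumps 2 from row 1; 2 bumps 3 from row 2; 3 bumps 4 from row 3; 4 starts row 4. P = [[1, 5], [2, 6], [3], [4]].

So P = [[1, 5], [2, 6], [3], [4]].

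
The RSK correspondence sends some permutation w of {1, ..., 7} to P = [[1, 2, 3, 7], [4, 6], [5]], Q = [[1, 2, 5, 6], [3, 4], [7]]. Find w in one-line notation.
Reverse the RSK construction: for i from n down to 1, find the cell of Q containing i, remove the entry at that cell from P, and reverse-bump it up through P; the value ejected from row 1 is w(i).

Step i=7: Q has 7 at row 3, column 1; remove 5 from row 3 of P and reverse-bump: 5 enters row 2 and ejects 4; 4 enters row 1 and ejects 3. So w(7) = 3. P is now [[1, 2, 4, 7], [5, 6]].
Step i=6: Q has 6 at row 1, column 4; remove that cell from P, ejecting 7. So w(6) = 7. P is now [[1, 2, 4], [5, 6]].
Step i=5: Q has 5 at row 1, column 3; remove that cell from P, ejecting 4. So w(5) = 4. P is now [[1, 2], [5, 6]].
Step i=4: Q has 4 at row 2, column 2; remove 6 from row 2 of P and reverse-bump: 6 enters row 1 and ejects 2. So w(4) = 2. P is now [[1, 6], [5]].
Step i=3: Q has 3 at row 2, column 1; remove 5 from row 2 of P and reverse-bump: 5 enters row 1 and ejects 1. So w(3) = 1. P is now [[5, 6]].
Step i=2: Q has 2 at row 1, column 2; remove that cell from P, ejecting 6. So w(2) = 6. P is now [[5]].
Step i=1: Q has 1 at row 1, column 1; remove that cell from P, ejecting 5. So w(1) = 5. P is now [].

So w = 5 6 1 2 4 7 3.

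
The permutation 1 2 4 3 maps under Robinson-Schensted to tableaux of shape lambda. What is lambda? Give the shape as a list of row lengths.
[3, 1]

RSK row insertion gives P = [[1, 2, 3], [4]], which has shape [3, 1].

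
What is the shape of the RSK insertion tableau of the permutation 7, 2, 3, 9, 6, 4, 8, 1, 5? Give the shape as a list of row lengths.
Row-insert each entry into an empty tableau.

After inserting 7: P = [[7]].
After inserting 2: P = [[2], [7]].
After inserting 3: P = [[2, 3], [7]].
After inserting 9: P = [[2, 3, 9], [7]].
After inserting 6: P = [[2, 3, 6], [7, 9]].
After inserting 4: P = [[2, 3, 4], [6, 9], [7]].
After inserting 8: P = [[2, 3, 4, 8], [6, 9], [7]].
After inserting 1: P = [[1, 3, 4, 8], [2, 9], [6], [7]].
After inserting 5: P = [[1, 3, 4, 5], [2, 8], [6, 9], [7]].

The final insertion tableau P = [[1, 3, 4, 5], [2, 8], [6, 9], [7]] has shape [4, 2, 2, 1].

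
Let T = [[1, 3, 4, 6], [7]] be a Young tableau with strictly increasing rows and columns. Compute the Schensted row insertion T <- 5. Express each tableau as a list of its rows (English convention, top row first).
[[1, 3, 4, 5], [6], [7]]

In row 1, 5 replaces 6 (the leftmost entry greater than 5); 6 is bumped to row 2. In row 2, 6 replaces 7 (the leftmost entry greater than 6); 7 is bumped to row 3. 7 starts a new row 3. The new tableau is [[1, 3, 4, 5], [6], [7]].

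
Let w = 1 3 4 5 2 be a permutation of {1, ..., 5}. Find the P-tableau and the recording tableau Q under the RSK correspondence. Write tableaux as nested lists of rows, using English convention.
Insert each entry of the permutation into P by Schensted row insertion, recording in Q the position of each new cell.

Insert 1: appended to row 1. P = [[1]].
Insert 3: appended to row 1. P = [[1, 3]].
Insert 4: appended to row 1. P = [[1, 3, 4]].
Insert 5: appended to row 1. P = [[1, 3, 4, 5]].
Insert 2: 2 bumps 3 from row 1; 3 starts row 2. P = [[1, 2, 4, 5], [3]].

So P = [[1, 2, 4, 5], [3]], Q = [[1, 2, 3, 4], [5]].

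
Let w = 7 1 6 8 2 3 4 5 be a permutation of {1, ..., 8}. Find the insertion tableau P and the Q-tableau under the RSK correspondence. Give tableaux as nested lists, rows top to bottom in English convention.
Insert each entry of the permutation into P by Schensted row insertion, recording in Q the position of each new cell.

Insert 7: appended to row 1. P = [[7]], Q = [[1]].
Insert 1: 1 bumps 7 from row 1; 7 starts row 2. P = [[1], [7]], Q = [[1], [2]].
Insert 6: appended to row 1. P = [[1, 6], [7]], Q = [[1, 3], [2]].
Insert 8: appended to row 1. P = [[1, 6, 8], [7]], Q = [[1, 3, 4], [2]].
Insert 2: 2 bumps 6 from row 1; 6 bumps 7 from row 2; 7 starts row 3. P = [[1, 2, 8], [6], [7]], Q = [[1, 3, 4], [2], [5]].
Insert 3: 3 bumps 8 from row 1; 8 appends to row 2. P = [[1, 2, 3], [6, 8], [7]], Q = [[1, 3, 4], [2, 6], [5]].
Insert 4: appended to row 1. P = [[1, 2, 3, 4], [6, 8], [7]], Q = [[1, 3, 4, 7], [2, 6], [5]].
Insert 5: appended to row 1. P = [[1, 2, 3, 4, 5], [6, 8], [7]], Q = [[1, 3, 4, 7, 8], [2, 6], [5]].

So P = [[1, 2, 3, 4, 5], [6, 8], [7]], Q = [[1, 3, 4, 7, 8], [2, 6], [5]].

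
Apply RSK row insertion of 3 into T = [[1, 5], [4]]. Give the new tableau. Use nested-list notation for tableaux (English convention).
[[1, 3], [4, 5]]

In row 1, 3 replaces 5 (the leftmost entry greater than 3); 5 is bumped to row 2. 5 is appended to row 2. The new tableau is [[1, 3], [4, 5]].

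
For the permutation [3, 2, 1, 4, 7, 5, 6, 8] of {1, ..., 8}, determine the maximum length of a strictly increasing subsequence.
5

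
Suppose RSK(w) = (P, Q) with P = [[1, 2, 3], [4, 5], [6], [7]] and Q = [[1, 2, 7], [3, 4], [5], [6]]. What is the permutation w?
4 7 1 6 5 2 3

Reverse the RSK construction: for i from n down to 1, find the cell of Q containing i, remove the entry at that cell from P, and reverse-bump it up through P; the value ejected from row 1 is w(i).

Step i=7: Q has 7 at row 1, column 3; remove that cell from P, ejecting 3. So w(7) = 3. P is now [[1, 2], [4, 5], [6], [7]].
Step i=6: Q has 6 at row 4, column 1; remove 7 from row 4 of P and reverse-bump: 7 enters row 3 and ejects 6; 6 enters row 2 and ejects 5; 5 enters row 1 and ejects 2. So w(6) = 2. P is now [[1, 5], [4, 6], [7]].
Step i=5: Q has 5 at row 3, column 1; remove 7 from row 3 of P and reverse-bump: 7 enters row 2 and ejects 6; 6 enters row 1 and ejects 5. So w(5) = 5. P is now [[1, 6], [4, 7]].
Step i=4: Q has 4 at row 2, column 2; remove 7 from row 2 of P and reverse-bump: 7 enters row 1 and ejects 6. So w(4) = 6. P is now [[1, 7], [4]].
Step i=3: Q has 3 at row 2, column 1; remove 4 from row 2 of P and reverse-bump: 4 enters row 1 and ejects 1. So w(3) = 1. P is now [[4, 7]].
Step i=2: Q has 2 at row 1, column 2; remove that cell from P, ejecting 7. So w(2) = 7. P is now [[4]].
Step i=1: Q has 1 at row 1, column 1; remove that cell from P, ejecting 4. So w(1) = 4. P is now [].

So w = 4 7 1 6 5 2 3.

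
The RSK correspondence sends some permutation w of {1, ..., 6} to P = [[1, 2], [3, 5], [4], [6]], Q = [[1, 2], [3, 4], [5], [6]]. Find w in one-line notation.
4 6 1 5 3 2

Reverse the RSK construction: for i from n down to 1, find the cell of Q containing i, remove the entry at that cell from P, and reverse-bump it up through P; the value ejected from row 1 is w(i).

Step i=6: Q has 6 at row 4, column 1; remove 6 from row 4 of P and reverse-bump: 6 enters row 3 and ejects 4; 4 enters row 2 and ejects 3; 3 enters row 1 and ejects 2. So w(6) = 2. P is now [[1, 3], [4, 5], [6]].
Step i=5: Q has 5 at row 3, column 1; remove 6 from row 3 of P and reverse-bump: 6 enters row 2 and ejects 5; 5 enters row 1 and ejects 3. So w(5) = 3. P is now [[1, 5], [4, 6]].
Step i=4: Q has 4 at row 2, column 2; remove 6 from row 2 of P and reverse-bump: 6 enters row 1 and ejects 5. So w(4) = 5. P is now [[1, 6], [4]].
Step i=3: Q has 3 at row 2, column 1; remove 4 from row 2 of P and reverse-bump: 4 enters row 1 and ejects 1. So w(3) = 1. P is now [[4, 6]].
Step i=2: Q has 2 at row 1, column 2; remove that cell from P, ejecting 6. So w(2) = 6. P is now [[4]].
Step i=1: Q has 1 at row 1, column 1; remove that cell from P, ejecting 4. So w(1) = 4. P is now [].

So w = 4 6 1 5 3 2.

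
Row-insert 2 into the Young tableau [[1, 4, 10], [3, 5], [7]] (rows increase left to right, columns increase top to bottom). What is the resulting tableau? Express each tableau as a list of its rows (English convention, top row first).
In row 1, 2 replaces 4 (the leftmost entry greater than 2); 4 is bumped to row 2. In row 2, 4 replaces 5 (the leftmost entry greater than 4); 5 is bumped to row 3. In row 3, 5 replaces 7 (the leftmost entry greater than 5); 7 is bumped to row 4. 7 starts a new row 4. The new tableau is [[1, 2, 10], [3, 4], [5], [7]].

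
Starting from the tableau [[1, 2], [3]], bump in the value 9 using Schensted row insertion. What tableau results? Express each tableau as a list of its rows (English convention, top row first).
9 is larger than every entry of row 1, so it is appended to row 1. The new tableau is [[1, 2, 9], [3]].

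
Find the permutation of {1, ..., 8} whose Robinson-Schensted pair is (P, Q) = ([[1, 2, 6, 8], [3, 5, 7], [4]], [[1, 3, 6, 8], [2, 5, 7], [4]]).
Reverse the RSK construction: for i from n down to 1, find the cell of Q containing i, remove the entry at that cell from P, and reverse-bump it up through P; the value ejected from row 1 is w(i).

Step i=8: Q has 8 at row 1, column 4; remove that cell from P, ejecting 8. So w(8) = 8. P is now [[1, 2, 6], [3, 5, 7], [4]].
Step i=7: Q has 7 at row 2, column 3; remove 7 from row 2 of P and reverse-bump: 7 enters row 1 and ejects 6. So w(7) = 6. P is now [[1, 2, 7], [3, 5], [4]].
Step i=6: Q has 6 at row 1, column 3; remove that cell from P, ejecting 7. So w(6) = 7. P is now [[1, 2], [3, 5], [4]].
Step i=5: Q has 5 at row 2, column 2; remove 5 from row 2 of P and reverse-bump: 5 enters row 1 and ejects 2. So w(5) = 2. P is now [[1, 5], [3], [4]].
Step i=4: Q has 4 at row 3, column 1; remove 4 from row 3 of P and reverse-bump: 4 enters row 2 and ejects 3; 3 enters row 1 and ejects 1. So w(4) = 1. P is now [[3, 5], [4]].
Step i=3: Q has 3 at row 1, column 2; remove that cell from P, ejecting 5. So w(3) = 5. P is now [[3], [4]].
Step i=2: Q has 2 at row 2, column 1; remove 4 from row 2 of P and reverse-bump: 4 enters row 1 and ejects 3. So w(2) = 3. P is now [[4]].
Step i=1: Q has 1 at row 1, column 1; remove that cell from P, ejecting 4. So w(1) = 4. P is now [].

So w = 4 3 5 1 2 7 6 8.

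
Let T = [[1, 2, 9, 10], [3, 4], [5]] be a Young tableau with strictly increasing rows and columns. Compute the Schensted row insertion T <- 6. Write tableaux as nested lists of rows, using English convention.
In row 1, 6 replaces 9 (the leftmost entry greater than 6); 9 is bumped to row 2. 9 is appended to row 2. The new tableau is [[1, 2, 6, 10], [3, 4, 9], [5]].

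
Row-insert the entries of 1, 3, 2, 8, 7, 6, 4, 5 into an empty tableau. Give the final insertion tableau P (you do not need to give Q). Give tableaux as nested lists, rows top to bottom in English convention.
Insert 1: appended to row 1. P = [[1]].
Insert 3: appended to row 1. P = [[1, 3]].
Insert 2: 2 bumps 3 from row 1; 3 starts row 2. P = [[1, 2], [3]].
Insert 8: appended to row 1. P = [[1, 2, 8], [3]].
Insert 7: 7 bumps 8 from row 1; 8 appends to row 2. P = [[1, 2, 7], [3, 8]].
Insert 6: 6 bumps 7 from row 1; 7 bumps 8 from row 2; 8 starts row 3. P = [[1, 2, 6], [3, 7], [8]].
Insert 4: 4 bumps 6 from row 1; 6 bumps 7 from row 2; 7 bumps 8 from row 3; 8 starts row 4. P = [[1, 2, 4], [3, 6], [7], [8]].
Insert 5: appended to row 1. P = [[1, 2, 4, 5], [3, 6], [7], [8]].

So P = [[1, 2, 4, 5], [3, 6], [7], [8]].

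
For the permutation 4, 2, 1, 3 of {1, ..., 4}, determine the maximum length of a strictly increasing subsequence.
2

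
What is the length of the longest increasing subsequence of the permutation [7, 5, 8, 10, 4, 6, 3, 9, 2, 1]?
3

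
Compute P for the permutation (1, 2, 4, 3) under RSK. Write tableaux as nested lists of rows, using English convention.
After inserting 1: P = [[1]].
After inserting 2: P = [[1, 2]].
After inserting 4: P = [[1, 2, 4]].
After inserting 3: P = [[1, 2, 3], [4]].

So P = [[1, 2, 3], [4]].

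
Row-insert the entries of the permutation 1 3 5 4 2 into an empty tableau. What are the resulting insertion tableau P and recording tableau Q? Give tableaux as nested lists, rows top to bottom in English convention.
Insert each entry of the permutation into P by Schensted row insertion, recording in Q the position of each new cell.

Insert 1: appended to row 1. P = [[1]], Q = [[1]].
Insert 3: appended to row 1. P = [[1, 3]], Q = [[1, 2]].
Insert 5: appended to row 1. P = [[1, 3, 5]], Q = [[1, 2, 3]].
Insert 4: 4 bumps 5 from row 1; 5 starts row 2. P = [[1, 3, 4], [5]], Q = [[1, 2, 3], [4]].
Insert 2: 2 bumps 3 from row 1; 3 bumps 5 from row 2; 5 starts row 3. P = [[1, 2, 4], [3], [5]], Q = [[1, 2, 3], [4], [5]].

So P = [[1, 2, 4], [3], [5]], Q = [[1, 2, 3], [4], [5]].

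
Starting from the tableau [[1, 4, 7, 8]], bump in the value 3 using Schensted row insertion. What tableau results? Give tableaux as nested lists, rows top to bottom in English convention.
[[1, 3, 7, 8], [4]]

In row 1, 3 replaces 4 (the leftmost entry greater than 3); 4 is bumped to row 2. 4 starts a new row 2. The new tableau is [[1, 3, 7, 8], [4]].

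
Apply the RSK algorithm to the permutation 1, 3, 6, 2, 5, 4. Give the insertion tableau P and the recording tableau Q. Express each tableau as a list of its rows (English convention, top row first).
P = [[1, 2, 4], [3, 5], [6]], Q = [[1, 2, 3], [4, 5], [6]]

Insert each entry of the permutation into P by Schensted row insertion, recording in Q the position of each new cell.

Insert 1: appended to row 1. P = [[1]], Q = [[1]].
Insert 3: appended to row 1. P = [[1, 3]], Q = [[1, 2]].
Insert 6: appended to row 1. P = [[1, 3, 6]], Q = [[1, 2, 3]].
Insert 2: 2 bumps 3 from row 1; 3 starts row 2. P = [[1, 2, 6], [3]], Q = [[1, 2, 3], [4]].
Insert 5: 5 bumps 6 from row 1; 6 appends to row 2. P = [[1, 2, 5], [3, 6]], Q = [[1, 2, 3], [4, 5]].
Insert 4: 4 bumps 5 from row 1; 5 bumps 6 from row 2; 6 starts row 3. P = [[1, 2, 4], [3, 5], [6]], Q = [[1, 2, 3], [4, 5], [6]].

So P = [[1, 2, 4], [3, 5], [6]], Q = [[1, 2, 3], [4, 5], [6]].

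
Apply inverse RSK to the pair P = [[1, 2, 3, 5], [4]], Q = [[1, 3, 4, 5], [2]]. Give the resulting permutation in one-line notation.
Reverse RSK: for i = n, n-1, ..., 1, locate i in Q, remove the corresponding corner cell from P, and reverse-bump its entry up through P; the value ejected from row 1 is w(i).

So w = 4 1 2 3 5.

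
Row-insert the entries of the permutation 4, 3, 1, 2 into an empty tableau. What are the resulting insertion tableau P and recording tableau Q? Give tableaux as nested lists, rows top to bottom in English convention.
P = [[1, 2], [3], [4]], Q = [[1, 4], [2], [3]]

Insert each entry of the permutation into P by Schensted row insertion, recording in Q the position of each new cell.

Insert 4: appended to row 1. P = [[4]], Q = [[1]].
Insert 3: 3 bumps 4 from row 1; 4 starts row 2. P = [[3], [4]], Q = [[1], [2]].
Insert 1: 1 bumps 3 from row 1; 3 bumps 4 from row 2; 4 starts row 3. P = [[1], [3], [4]], Q = [[1], [2], [3]].
Insert 2: appended to row 1. P = [[1, 2], [3], [4]], Q = [[1, 4], [2], [3]].

So P = [[1, 2], [3], [4]], Q = [[1, 4], [2], [3]].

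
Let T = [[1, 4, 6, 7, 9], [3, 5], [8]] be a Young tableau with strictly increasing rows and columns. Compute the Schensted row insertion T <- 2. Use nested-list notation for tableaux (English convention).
[[1, 2, 6, 7, 9], [3, 4], [5], [8]]

In row 1, 2 replaces 4 (the leftmost entry greater than 2); 4 is bumped to row 2. In row 2, 4 replaces 5 (the leftmost entry greater than 4); 5 is bumped to row 3. In row 3, 5 replaces 8 (the leftmost entry greater than 5); 8 is bumped to row 4. 8 starts a new row 4. The new tableau is [[1, 2, 6, 7, 9], [3, 4], [5], [8]].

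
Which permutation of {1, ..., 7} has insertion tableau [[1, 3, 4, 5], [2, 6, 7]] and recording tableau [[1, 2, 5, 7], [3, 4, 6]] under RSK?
Reverse the RSK construction: for i from n down to 1, find the cell of Q containing i, remove the entry at that cell from P, and reverse-bump it up through P; the value ejected from row 1 is w(i).

Step i=7: Q has 7 at row 1, column 4; remove that cell from P, ejecting 5. So w(7) = 5. P is now [[1, 3, 4], [2, 6, 7]].
Step i=6: Q has 6 at row 2, column 3; remove 7 from row 2 of P and reverse-bump: 7 enters row 1 and ejects 4. So w(6) = 4. P is now [[1, 3, 7], [2, 6]].
Step i=5: Q has 5 at row 1, column 3; remove that cell from P, ejecting 7. So w(5) = 7. P is now [[1, 3], [2, 6]].
Step i=4: Q has 4 at row 2, column 2; remove 6 from row 2 of P and reverse-bump: 6 enters row 1 and ejects 3. So w(4) = 3. P is now [[1, 6], [2]].
Step i=3: Q has 3 at row 2, column 1; remove 2 from row 2 of P and reverse-bump: 2 enters row 1 and ejects 1. So w(3) = 1. P is now [[2, 6]].
Step i=2: Q has 2 at row 1, column 2; remove that cell from P, ejecting 6. So w(2) = 6. P is now [[2]].
Step i=1: Q has 1 at row 1, column 1; remove that cell from P, ejecting 2. So w(1) = 2. P is now [].

So w = 2 6 1 3 7 4 5.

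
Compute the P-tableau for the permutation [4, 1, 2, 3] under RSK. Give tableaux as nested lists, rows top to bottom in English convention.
After inserting 4: P = [[4]].
After inserting 1: P = [[1], [4]].
After inserting 2: P = [[1, 2], [4]].
After inserting 3: P = [[1, 2, 3], [4]].

So P = [[1, 2, 3], [4]].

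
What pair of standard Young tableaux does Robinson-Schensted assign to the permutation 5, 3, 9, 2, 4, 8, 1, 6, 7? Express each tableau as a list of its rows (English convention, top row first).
Insert each entry of the permutation into P by Schensted row insertion, recording in Q the position of each new cell.

Insert 5: appended to row 1. P = [[5]], Q = [[1]].
Insert 3: 3 bumps 5 from row 1; 5 starts row 2. P = [[3], [5]], Q = [[1], [2]].
Insert 9: appended to row 1. P = [[3, 9], [5]], Q = [[1, 3], [2]].
Insert 2: 2 bumps 3 from row 1; 3 bumps 5 from row 2; 5 starts row 3. P = [[2, 9], [3], [5]], Q = [[1, 3], [2], [4]].
Insert 4: 4 bumps 9 from row 1; 9 appends to row 2. P = [[2, 4], [3, 9], [5]], Q = [[1, 3], [2, 5], [4]].
Insert 8: appended to row 1. P = [[2, 4, 8], [3, 9], [5]], Q = [[1, 3, 6], [2, 5], [4]].
Insert 1: 1 bumps 2 from row 1; 2 bumps 3 from row 2; 3 bumps 5 from row 3; 5 starts row 4. P = [[1, 4, 8], [2, 9], [3], [5]], Q = [[1, 3, 6], [2, 5], [4], [7]].
Insert 6: 6 bumps 8 from row 1; 8 bumps 9 from row 2; 9 appends to row 3. P = [[1, 4, 6], [2, 8], [3, 9], [5]], Q = [[1, 3, 6], [2, 5], [4, 8], [7]].
Insert 7: appended to row 1. P = [[1, 4, 6, 7], [2, 8], [3, 9], [5]], Q = [[1, 3, 6, 9], [2, 5], [4, 8], [7]].

So P = [[1, 4, 6, 7], [2, 8], [3, 9], [5]], Q = [[1, 3, 6, 9], [2, 5], [4, 8], [7]].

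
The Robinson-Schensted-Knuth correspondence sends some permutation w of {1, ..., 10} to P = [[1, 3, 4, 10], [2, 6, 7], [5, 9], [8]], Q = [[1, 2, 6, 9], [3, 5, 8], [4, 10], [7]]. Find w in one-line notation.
5 8 6 2 3 9 1 7 10 4

Reverse the RSK construction: for i from n down to 1, find the cell of Q containing i, remove the entry at that cell from P, and reverse-bump it up through P; the value ejected from row 1 is w(i).

Step i=10: Q has 10 at row 3, column 2; remove 9 from row 3 of P and reverse-bump: 9 enters row 2 and ejects 7; 7 enters row 1 and ejects 4. So w(10) = 4. P is now [[1, 3, 7, 10], [2, 6, 9], [5], [8]].
Step i=9: Q has 9 at row 1, column 4; remove that cell from P, ejecting 10. So w(9) = 10. P is now [[1, 3, 7], [2, 6, 9], [5], [8]].
Step i=8: Q has 8 at row 2, column 3; remove 9 from row 2 of P and reverse-bump: 9 enters row 1 and ejects 7. So w(8) = 7. P is now [[1, 3, 9], [2, 6], [5], [8]].
Step i=7: Q has 7 at row 4, column 1; remove 8 from row 4 of P and reverse-bump: 8 enters row 3 and ejects 5; 5 enters row 2 and ejects 2; 2 enters row 1 and ejects 1. So w(7) = 1. P is now [[2, 3, 9], [5, 6], [8]].
Step i=6: Q has 6 at row 1, column 3; remove that cell from P, ejecting 9. So w(6) = 9. P is now [[2, 3], [5, 6], [8]].
Step i=5: Q has 5 at row 2, column 2; remove 6 from row 2 of P and reverse-bump: 6 enters row 1 and ejects 3. So w(5) = 3. P is now [[2, 6], [5], [8]].
Step i=4: Q has 4 at row 3, column 1; remove 8 from row 3 of P and reverse-bump: 8 enters row 2 and ejects 5; 5 enters row 1 and ejects 2. So w(4) = 2. P is now [[5, 6], [8]].
Step i=3: Q has 3 at row 2, column 1; remove 8 from row 2 of P and reverse-bump: 8 enters row 1 and ejects 6. So w(3) = 6. P is now [[5, 8]].
Step i=2: Q has 2 at row 1, column 2; remove that cell from P, ejecting 8. So w(2) = 8. P is now [[5]].
Step i=1: Q has 1 at row 1, column 1; remove that cell from P, ejecting 5. So w(1) = 5. P is now [].

So w = 5 8 6 2 3 9 1 7 10 4.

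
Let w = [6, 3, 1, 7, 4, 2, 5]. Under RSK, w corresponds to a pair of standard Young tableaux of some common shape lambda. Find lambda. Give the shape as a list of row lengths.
[3, 2, 2]

Row-insert each entry into an empty tableau.

After inserting 6: P = [[6]].
After inserting 3: P = [[3], [6]].
After inserting 1: P = [[1], [3], [6]].
After inserting 7: P = [[1, 7], [3], [6]].
After inserting 4: P = [[1, 4], [3, 7], [6]].
After inserting 2: P = [[1, 2], [3, 4], [6, 7]].
After inserting 5: P = [[1, 2, 5], [3, 4], [6, 7]].

The final insertion tableau P = [[1, 2, 5], [3, 4], [6, 7]] has shape [3, 2, 2].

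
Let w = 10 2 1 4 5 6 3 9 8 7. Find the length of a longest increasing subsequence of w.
5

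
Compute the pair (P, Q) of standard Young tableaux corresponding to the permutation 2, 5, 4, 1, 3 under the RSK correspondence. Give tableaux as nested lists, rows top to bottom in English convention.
P = [[1, 3], [2, 4], [5]], Q = [[1, 2], [3, 5], [4]]

Insert each entry of the permutation into P by Schensted row insertion, recording in Q the position of each new cell.

Insert 2: appended to row 1. P = [[2]].
Insert 5: appended to row 1. P = [[2, 5]].
Insert 4: 4 bumps 5 from row 1; 5 starts row 2. P = [[2, 4], [5]].
Insert 1: 1 bumps 2 from row 1; 2 bumps 5 from row 2; 5 starts row 3. P = [[1, 4], [2], [5]].
Insert 3: 3 bumps 4 from row 1; 4 appends to row 2. P = [[1, 3], [2, 4], [5]].

So P = [[1, 3], [2, 4], [5]], Q = [[1, 2], [3, 5], [4]].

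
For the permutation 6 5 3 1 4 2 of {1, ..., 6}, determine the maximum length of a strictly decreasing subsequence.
4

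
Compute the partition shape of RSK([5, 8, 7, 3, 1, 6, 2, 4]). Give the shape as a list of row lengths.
[3, 2, 2, 1]

Row-insert each entry into an empty tableau.

After inserting 5: P = [[5]].
After inserting 8: P = [[5, 8]].
After inserting 7: P = [[5, 7], [8]].
After inserting 3: P = [[3, 7], [5], [8]].
After inserting 1: P = [[1, 7], [3], [5], [8]].
After inserting 6: P = [[1, 6], [3, 7], [5], [8]].
After inserting 2: P = [[1, 2], [3, 6], [5, 7], [8]].
After inserting 4: P = [[1, 2, 4], [3, 6], [5, 7], [8]].

The final insertion tableau P = [[1, 2, 4], [3, 6], [5, 7], [8]] has shape [3, 2, 2, 1].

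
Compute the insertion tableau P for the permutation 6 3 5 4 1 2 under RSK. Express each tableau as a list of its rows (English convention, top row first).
P = [[1, 2], [3, 4], [5], [6]]

After inserting 6: P = [[6]].
After inserting 3: P = [[3], [6]].
After inserting 5: P = [[3, 5], [6]].
After inserting 4: P = [[3, 4], [5], [6]].
After inserting 1: P = [[1, 4], [3], [5], [6]].
After inserting 2: P = [[1, 2], [3, 4], [5], [6]].

So P = [[1, 2], [3, 4], [5], [6]].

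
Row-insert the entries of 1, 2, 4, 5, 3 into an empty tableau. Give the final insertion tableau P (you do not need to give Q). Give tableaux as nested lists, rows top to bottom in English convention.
P = [[1, 2, 3, 5], [4]]

After inserting 1: P = [[1]].
After inserting 2: P = [[1, 2]].
After inserting 4: P = [[1, 2, 4]].
After inserting 5: P = [[1, 2, 4, 5]].
After inserting 3: P = [[1, 2, 3, 5], [4]].

So P = [[1, 2, 3, 5], [4]].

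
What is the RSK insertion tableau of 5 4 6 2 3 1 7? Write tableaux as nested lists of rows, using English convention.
P = [[1, 3, 7], [2, 6], [4], [5]]

Insert 5: appended to row 1. P = [[5]].
Insert 4: 4 bumps 5 from row 1; 5 starts row 2. P = [[4], [5]].
Insert 6: appended to row 1. P = [[4, 6], [5]].
Insert 2: 2 bumps 4 from row 1; 4 bumps 5 from row 2; 5 starts row 3. P = [[2, 6], [4], [5]].
Insert 3: 3 bumps 6 from row 1; 6 appends to row 2. P = [[2, 3], [4, 6], [5]].
Insert 1: 1 bumps 2 from row 1; 2 bumps 4 from row 2; 4 bumps 5 from row 3; 5 starts row 4. P = [[1, 3], [2, 6], [4], [5]].
Insert 7: appended to row 1. P = [[1, 3, 7], [2, 6], [4], [5]].

So P = [[1, 3, 7], [2, 6], [4], [5]].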